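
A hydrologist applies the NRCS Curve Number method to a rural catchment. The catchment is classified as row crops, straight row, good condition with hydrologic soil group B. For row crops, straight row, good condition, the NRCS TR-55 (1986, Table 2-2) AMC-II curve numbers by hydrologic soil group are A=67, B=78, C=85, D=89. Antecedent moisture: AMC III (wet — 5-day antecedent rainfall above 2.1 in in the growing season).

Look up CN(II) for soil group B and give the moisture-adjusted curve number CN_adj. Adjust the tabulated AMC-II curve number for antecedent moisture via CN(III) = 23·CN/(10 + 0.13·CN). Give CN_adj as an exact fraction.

NRCS table: row crops, straight row, good condition, soil group B → CN(II) = 78
Wet (AMC III): CN(III) = 23·78/(10 + 0.13·78) = 1794/(1007/50) = 89700/1007 ≈ 89.076

CN_adj = 89700/1007 ≈ 89.076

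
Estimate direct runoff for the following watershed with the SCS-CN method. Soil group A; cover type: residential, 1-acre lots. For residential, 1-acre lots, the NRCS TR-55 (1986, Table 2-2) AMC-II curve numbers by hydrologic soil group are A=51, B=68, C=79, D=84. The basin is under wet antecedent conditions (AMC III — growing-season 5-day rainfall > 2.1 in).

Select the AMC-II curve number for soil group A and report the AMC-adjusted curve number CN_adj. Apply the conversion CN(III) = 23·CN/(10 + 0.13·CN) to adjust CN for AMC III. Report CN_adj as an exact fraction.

CN_adj = 117300/1663 ≈ 70.535

NRCS table: residential, 1-acre lots, soil group A → CN(II) = 51
CN(III) from CN(II)=51: (23·51)/(10 + 0.13·51) = 117300/1663 ≈ 70.535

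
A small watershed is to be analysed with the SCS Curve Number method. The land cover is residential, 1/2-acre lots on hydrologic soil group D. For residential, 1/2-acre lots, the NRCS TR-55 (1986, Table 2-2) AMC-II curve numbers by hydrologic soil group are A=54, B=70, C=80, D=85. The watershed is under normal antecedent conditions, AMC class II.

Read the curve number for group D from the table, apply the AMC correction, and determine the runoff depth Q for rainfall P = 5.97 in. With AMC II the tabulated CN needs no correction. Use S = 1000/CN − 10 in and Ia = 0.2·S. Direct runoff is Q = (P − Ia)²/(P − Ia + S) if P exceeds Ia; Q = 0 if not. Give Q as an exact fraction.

NRCS table: residential, 1/2-acre lots, soil group D → CN(II) = 85
AMC II — tabulated CN = 85 applies directly.
Retention S: 1000/CN − 10 with CN=85.000 → S = 30/17 ≈ 1.765 in
Initial abstraction Ia = S/5 = (30/17)/5 = 6/17 ≈ 0.353 in
Since P=5.970 > Ia=0.353: effective rainfall P−Ia = 9549/1700 in
Q = (9549/1700)²/((9549/1700) + 30/17) = (91183401/2890000)/(12549/1700) = 30394467/7111100 in ≈ 4.274 in

Q = 30394467/7111100 in ≈ 4.274 in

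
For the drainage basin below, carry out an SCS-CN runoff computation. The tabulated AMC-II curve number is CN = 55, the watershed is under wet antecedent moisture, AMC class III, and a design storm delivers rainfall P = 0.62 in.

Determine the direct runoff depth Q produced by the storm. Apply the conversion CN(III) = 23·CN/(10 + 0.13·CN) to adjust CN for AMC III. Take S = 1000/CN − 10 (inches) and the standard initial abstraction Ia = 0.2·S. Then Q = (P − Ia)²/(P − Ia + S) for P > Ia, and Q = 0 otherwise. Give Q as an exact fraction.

Q = 0 in ≈ 0.000 in

Wet (AMC III): CN(III) = 23·55/(10 + 0.13·55) = 1265/(343/20) = 25300/343 ≈ 73.761
Max retention: S = 1000/(25300/343) − 10 = 900/253 in (≈ 3.557 in)
Ia = 0.2S: 0.2·3.557 = 0.711 in (exactly 180/253)
P = 0.620 ≤ Ia = 0.711 in: entire storm abstracted, Q = 0.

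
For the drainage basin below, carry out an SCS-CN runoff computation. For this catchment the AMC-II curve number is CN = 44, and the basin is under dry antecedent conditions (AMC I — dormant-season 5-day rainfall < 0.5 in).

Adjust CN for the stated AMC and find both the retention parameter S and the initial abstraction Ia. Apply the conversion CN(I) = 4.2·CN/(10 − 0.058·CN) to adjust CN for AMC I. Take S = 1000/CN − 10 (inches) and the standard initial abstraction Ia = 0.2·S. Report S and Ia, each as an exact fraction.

S = 1000/33 in ≈ 30.303 in; Ia = 200/33 in ≈ 6.061 in

CN(I) from CN(II)=44: (4.2·44)/(10 − 0.058·44) = 3300/133 ≈ 24.812
Max retention: S = 1000/(3300/133) − 10 = 1000/33 in (≈ 30.303 in)
Initial abstraction Ia = S/5 = (1000/33)/5 = 200/33 ≈ 6.061 in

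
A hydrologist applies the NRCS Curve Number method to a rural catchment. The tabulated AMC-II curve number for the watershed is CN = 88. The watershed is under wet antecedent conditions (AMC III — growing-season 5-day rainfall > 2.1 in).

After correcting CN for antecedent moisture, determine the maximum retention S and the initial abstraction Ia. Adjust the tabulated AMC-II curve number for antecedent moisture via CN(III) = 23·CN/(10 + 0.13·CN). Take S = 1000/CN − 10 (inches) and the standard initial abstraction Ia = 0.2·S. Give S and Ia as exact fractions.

S = 150/253 in ≈ 0.593 in; Ia = 30/253 in ≈ 0.119 in

Wet (AMC III): CN(III) = 23·88/(10 + 0.13·88) = 2024/(536/25) = 6325/67 ≈ 94.403
S = 1000/(6325/67) − 10 = 150/253 in ≈ 0.593 in
Initial abstraction Ia = S/5 = (150/253)/5 = 30/253 ≈ 0.119 in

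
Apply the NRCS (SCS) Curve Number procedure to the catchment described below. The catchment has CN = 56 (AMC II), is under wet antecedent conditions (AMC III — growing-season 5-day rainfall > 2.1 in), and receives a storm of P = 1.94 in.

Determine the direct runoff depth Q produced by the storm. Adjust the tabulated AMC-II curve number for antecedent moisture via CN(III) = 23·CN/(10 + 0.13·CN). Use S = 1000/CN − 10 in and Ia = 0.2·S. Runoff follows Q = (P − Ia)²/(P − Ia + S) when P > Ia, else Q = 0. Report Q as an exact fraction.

Adjust CN=56 to AMC III: 23·56/(10 + 0.13·56) → 1288 ÷ (432/25) = 4025/54 ≈ 74.537
Max retention: S = 1000/(4025/54) − 10 = 550/161 in (≈ 3.416 in)
Ia = 0.2·(550/161) = 110/161 in ≈ 0.683 in
P − Ia = 1.940 − 0.683 = 10117/8050 ≈ 1.257 in (> 0, runoff occurs)
Q = (10117/8050)²/((10117/8050) + 550/161) = (102353689/64802500)/(37617/8050) = 102353689/302816850 in ≈ 0.338 in

Q = 102353689/302816850 in ≈ 0.338 in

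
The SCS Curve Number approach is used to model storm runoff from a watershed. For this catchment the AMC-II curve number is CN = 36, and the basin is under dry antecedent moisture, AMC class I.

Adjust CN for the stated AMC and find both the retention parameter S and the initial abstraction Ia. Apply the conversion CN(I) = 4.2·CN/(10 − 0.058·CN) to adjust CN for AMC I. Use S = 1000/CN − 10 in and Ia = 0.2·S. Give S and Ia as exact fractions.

CN(I) from CN(II)=36: (4.2·36)/(10 − 0.058·36) = 18900/989 ≈ 19.110
Retention S: 1000/CN − 10 with CN=19.110 → S = 8000/189 ≈ 42.328 in
Initial abstraction Ia = S/5 = (8000/189)/5 = 1600/189 ≈ 8.466 in

S = 8000/189 in ≈ 42.328 in; Ia = 1600/189 in ≈ 8.466 in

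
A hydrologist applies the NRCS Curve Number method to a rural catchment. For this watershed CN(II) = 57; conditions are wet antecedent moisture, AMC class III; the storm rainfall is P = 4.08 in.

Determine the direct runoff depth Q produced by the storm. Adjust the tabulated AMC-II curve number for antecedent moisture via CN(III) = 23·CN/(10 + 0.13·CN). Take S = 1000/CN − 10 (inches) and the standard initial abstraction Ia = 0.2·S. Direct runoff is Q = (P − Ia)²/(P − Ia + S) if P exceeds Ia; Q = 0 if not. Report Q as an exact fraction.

Q = 6296888642/3600694275 in ≈ 1.749 in

CN(III) from CN(II)=57: (23·57)/(10 + 0.13·57) = 131100/1741 ≈ 75.302
Retention S: 1000/CN − 10 with CN=75.302 → S = 4300/1311 ≈ 3.280 in
Initial abstraction Ia = S/5 = (4300/1311)/5 = 860/1311 ≈ 0.656 in
P − Ia = 4.080 − 0.656 = 112222/32775 ≈ 3.424 in (> 0, runoff occurs)
Q: (112222/32775)² ÷ (219722/32775) = 6296888642/3600694275 in (≈ 1.749 in)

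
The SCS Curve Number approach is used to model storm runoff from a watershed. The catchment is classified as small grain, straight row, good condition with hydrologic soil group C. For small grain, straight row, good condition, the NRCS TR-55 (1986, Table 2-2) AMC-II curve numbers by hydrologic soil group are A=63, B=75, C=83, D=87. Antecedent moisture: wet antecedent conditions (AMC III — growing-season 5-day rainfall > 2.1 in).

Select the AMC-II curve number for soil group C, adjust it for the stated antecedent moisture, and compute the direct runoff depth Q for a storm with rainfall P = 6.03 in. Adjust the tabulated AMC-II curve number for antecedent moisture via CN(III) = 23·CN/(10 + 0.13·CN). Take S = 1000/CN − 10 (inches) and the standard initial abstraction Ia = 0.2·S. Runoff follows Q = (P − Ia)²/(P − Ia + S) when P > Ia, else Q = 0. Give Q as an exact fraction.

Q = 1247972734129/245712544300 in ≈ 5.079 in

NRCS table: small grain, straight row, good condition, soil group C → CN(II) = 83
Wet (AMC III): CN(III) = 23·83/(10 + 0.13·83) = 1909/(2079/100) = 190900/2079 ≈ 91.823
Retention S: 1000/CN − 10 with CN=91.823 → S = 1700/1909 ≈ 0.891 in
Initial abstraction Ia = S/5 = (1700/1909)/5 = 340/1909 ≈ 0.178 in
Since P=6.030 > Ia=0.178: effective rainfall P−Ia = 1117127/190900 in
Q = (1117127/190900)²/((1117127/190900) + 1700/1909) = (1247972734129/36442810000)/(1287127/190900) = 1247972734129/245712544300 in ≈ 5.079 in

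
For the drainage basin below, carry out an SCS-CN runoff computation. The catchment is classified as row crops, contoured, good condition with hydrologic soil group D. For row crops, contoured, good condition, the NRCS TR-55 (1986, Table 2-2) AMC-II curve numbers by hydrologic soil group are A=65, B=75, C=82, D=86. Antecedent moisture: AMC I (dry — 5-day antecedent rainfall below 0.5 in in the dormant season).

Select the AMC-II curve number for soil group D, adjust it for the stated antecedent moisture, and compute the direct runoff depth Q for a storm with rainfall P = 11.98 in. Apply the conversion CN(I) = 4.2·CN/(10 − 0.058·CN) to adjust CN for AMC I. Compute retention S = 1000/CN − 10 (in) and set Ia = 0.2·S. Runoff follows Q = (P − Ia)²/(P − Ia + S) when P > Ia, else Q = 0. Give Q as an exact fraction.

NRCS table: row crops, contoured, good condition, soil group D → CN(II) = 86
Adjust CN=86 to AMC I: 4.2·86/(10 − 0.058·86) → (1806/5) ÷ (1253/250) = 12900/179 ≈ 72.067
Retention S: 1000/CN − 10 with CN=72.067 → S = 500/129 ≈ 3.876 in
Initial abstraction Ia = S/5 = (500/129)/5 = 100/129 ≈ 0.775 in
Excess rainfall: 11.980 − 0.775 = 11.205 in; P > Ia so Q > 0
Q = (72271/6450)²/((72271/6450) + 500/129) = (5223097441/41602500)/(97271/6450) = 5223097441/627397950 in ≈ 8.325 in

Q = 5223097441/627397950 in ≈ 8.325 in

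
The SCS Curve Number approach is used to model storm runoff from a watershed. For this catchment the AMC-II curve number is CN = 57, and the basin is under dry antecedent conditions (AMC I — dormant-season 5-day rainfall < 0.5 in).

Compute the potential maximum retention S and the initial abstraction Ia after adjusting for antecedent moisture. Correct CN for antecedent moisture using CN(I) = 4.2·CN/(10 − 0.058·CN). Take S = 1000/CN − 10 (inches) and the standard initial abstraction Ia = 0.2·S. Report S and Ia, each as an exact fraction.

S = 21500/1197 in ≈ 17.962 in; Ia = 4300/1197 in ≈ 3.592 in

Adjust CN=57 to AMC I: 4.2·57/(10 − 0.058·57) → (1197/5) ÷ (3347/500) = 119700/3347 ≈ 35.763
Retention S: 1000/CN − 10 with CN=35.763 → S = 21500/1197 ≈ 17.962 in
Initial abstraction Ia = S/5 = (21500/1197)/5 = 4300/1197 ≈ 3.592 in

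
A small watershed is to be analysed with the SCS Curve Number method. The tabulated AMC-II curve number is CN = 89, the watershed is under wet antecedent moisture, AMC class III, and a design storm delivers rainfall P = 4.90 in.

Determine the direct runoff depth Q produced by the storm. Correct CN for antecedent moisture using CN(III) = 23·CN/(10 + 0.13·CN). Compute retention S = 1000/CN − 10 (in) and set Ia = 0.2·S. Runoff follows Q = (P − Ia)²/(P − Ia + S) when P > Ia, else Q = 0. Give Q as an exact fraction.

CN(III) from CN(II)=89: (23·89)/(10 + 0.13·89) = 204700/2157 ≈ 94.900
Max retention: S = 1000/(204700/2157) − 10 = 1100/2047 in (≈ 0.537 in)
Ia = 0.2·(1100/2047) = 220/2047 in ≈ 0.107 in
P − Ia = 4.900 − 0.107 = 98103/20470 ≈ 4.793 in (> 0, runoff occurs)
Q = (98103/20470)²/((98103/20470) + 1100/2047) = (9624198609/419020900)/(109103/20470) = 9624198609/2233338410 in ≈ 4.309 in

Q = 9624198609/2233338410 in ≈ 4.309 in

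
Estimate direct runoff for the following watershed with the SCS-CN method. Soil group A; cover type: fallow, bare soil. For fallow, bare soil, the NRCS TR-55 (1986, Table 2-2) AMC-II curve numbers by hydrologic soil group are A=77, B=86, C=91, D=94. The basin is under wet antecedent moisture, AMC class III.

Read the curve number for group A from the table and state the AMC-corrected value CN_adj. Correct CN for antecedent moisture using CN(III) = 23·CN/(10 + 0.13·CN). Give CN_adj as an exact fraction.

CN_adj = 7700/87 ≈ 88.506

NRCS table: fallow, bare soil, soil group A → CN(II) = 77
Adjust CN=77 to AMC III: 23·77/(10 + 0.13·77) → 1771 ÷ (2001/100) = 7700/87 ≈ 88.506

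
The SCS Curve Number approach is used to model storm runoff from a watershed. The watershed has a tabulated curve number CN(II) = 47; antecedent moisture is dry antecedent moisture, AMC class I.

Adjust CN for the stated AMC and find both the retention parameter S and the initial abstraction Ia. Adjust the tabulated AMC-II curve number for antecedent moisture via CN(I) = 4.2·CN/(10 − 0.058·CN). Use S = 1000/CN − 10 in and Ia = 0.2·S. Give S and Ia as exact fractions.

S = 26500/987 in ≈ 26.849 in; Ia = 5300/987 in ≈ 5.370 in

Dry (AMC I): CN(I) = 4.2·47/(10 − 0.058·47) = (987/5)/(3637/500) = 98700/3637 ≈ 27.138
S = 1000/(98700/3637) − 10 = 26500/987 in ≈ 26.849 in
Ia = 0.2S: 0.2·26.849 = 5.370 in (exactly 5300/987)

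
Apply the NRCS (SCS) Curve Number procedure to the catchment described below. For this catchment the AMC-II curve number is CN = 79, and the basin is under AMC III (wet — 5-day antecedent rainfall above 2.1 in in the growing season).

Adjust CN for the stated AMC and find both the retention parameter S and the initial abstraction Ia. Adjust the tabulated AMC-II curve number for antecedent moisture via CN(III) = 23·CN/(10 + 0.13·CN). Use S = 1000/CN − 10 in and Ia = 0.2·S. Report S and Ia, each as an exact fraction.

Wet (AMC III): CN(III) = 23·79/(10 + 0.13·79) = 1817/(2027/100) = 181700/2027 ≈ 89.640
S = 1000/(181700/2027) − 10 = 2100/1817 in ≈ 1.156 in
Ia = 0.2S: 0.2·1.156 = 0.231 in (exactly 420/1817)

S = 2100/1817 in ≈ 1.156 in; Ia = 420/1817 in ≈ 0.231 in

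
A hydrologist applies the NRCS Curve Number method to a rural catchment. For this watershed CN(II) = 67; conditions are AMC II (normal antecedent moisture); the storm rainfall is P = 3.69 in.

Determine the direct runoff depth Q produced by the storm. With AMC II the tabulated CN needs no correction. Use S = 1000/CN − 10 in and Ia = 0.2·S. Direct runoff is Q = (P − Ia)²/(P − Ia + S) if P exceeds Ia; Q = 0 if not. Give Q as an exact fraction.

AMC II — tabulated CN = 67 applies directly.
Retention S: 1000/CN − 10 with CN=67.000 → S = 330/67 ≈ 4.925 in
Initial abstraction Ia = S/5 = (330/67)/5 = 66/67 ≈ 0.985 in
Excess rainfall: 3.690 − 0.985 = 2.705 in; P > Ia so Q > 0
Q = (18123/6700)²/((18123/6700) + 330/67) = (328443129/44890000)/(51123/6700) = 109481043/114174700 in ≈ 0.959 in

Q = 109481043/114174700 in ≈ 0.959 in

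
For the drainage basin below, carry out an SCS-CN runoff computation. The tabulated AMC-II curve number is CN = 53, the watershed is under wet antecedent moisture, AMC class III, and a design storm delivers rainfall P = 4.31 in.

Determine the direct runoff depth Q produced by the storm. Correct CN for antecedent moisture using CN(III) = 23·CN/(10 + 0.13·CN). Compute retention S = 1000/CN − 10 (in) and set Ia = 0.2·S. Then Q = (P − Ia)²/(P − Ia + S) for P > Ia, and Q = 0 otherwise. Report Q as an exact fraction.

Adjust CN=53 to AMC III: 23·53/(10 + 0.13·53) → 1219 ÷ (1689/100) = 121900/1689 ≈ 72.173
Max retention: S = 1000/(121900/1689) − 10 = 4700/1219 in (≈ 3.856 in)
Ia = 0.2·(4700/1219) = 940/1219 in ≈ 0.771 in
Excess rainfall: 4.310 − 0.771 = 3.539 in; P > Ia so Q > 0
Runoff Q = (P−Ia)²/(P−Ia+S) = (3.539)²/(3.539+3.856) = 186096469321/109879319100 ≈ 1.694 in

Q = 186096469321/109879319100 in ≈ 1.694 in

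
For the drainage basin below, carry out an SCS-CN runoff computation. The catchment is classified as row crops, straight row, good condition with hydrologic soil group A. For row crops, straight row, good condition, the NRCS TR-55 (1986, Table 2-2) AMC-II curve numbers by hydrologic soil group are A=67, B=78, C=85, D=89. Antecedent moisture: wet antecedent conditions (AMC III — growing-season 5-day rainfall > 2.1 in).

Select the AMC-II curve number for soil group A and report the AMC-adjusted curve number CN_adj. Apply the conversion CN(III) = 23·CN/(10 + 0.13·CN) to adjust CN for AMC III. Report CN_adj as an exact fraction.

CN_adj = 154100/1871 ≈ 82.362

NRCS table: row crops, straight row, good condition, soil group A → CN(II) = 67
Adjust CN=67 to AMC III: 23·67/(10 + 0.13·67) → 1541 ÷ (1871/100) = 154100/1871 ≈ 82.362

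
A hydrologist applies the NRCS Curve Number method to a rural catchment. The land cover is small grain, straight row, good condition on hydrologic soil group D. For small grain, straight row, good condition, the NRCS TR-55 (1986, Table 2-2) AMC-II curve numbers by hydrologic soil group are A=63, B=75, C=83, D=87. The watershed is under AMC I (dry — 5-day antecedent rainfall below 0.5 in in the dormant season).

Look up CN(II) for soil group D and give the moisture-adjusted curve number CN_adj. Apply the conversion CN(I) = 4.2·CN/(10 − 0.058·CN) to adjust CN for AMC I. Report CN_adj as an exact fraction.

CN_adj = 182700/2477 ≈ 73.759

NRCS table: small grain, straight row, good condition, soil group D → CN(II) = 87
Adjust CN=87 to AMC I: 4.2·87/(10 − 0.058·87) → (1827/5) ÷ (2477/500) = 182700/2477 ≈ 73.759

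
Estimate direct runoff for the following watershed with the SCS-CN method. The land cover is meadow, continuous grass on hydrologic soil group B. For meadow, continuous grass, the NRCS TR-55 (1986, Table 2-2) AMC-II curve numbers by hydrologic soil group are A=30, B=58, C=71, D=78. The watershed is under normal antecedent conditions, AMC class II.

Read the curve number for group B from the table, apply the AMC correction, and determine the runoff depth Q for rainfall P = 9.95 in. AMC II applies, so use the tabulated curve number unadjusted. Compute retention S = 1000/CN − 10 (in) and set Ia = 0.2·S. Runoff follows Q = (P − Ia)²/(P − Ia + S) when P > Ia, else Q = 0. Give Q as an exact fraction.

NRCS table: meadow, continuous grass, soil group B → CN(II) = 58
CN(II) = 58; AMC II needs no correction.
Retention S: 1000/CN − 10 with CN=58.000 → S = 210/29 ≈ 7.241 in
Ia = 0.2·(210/29) = 42/29 in ≈ 1.448 in
Excess rainfall: 9.950 − 1.448 = 8.502 in; P > Ia so Q > 0
Q: (4931/580)² ÷ (9131/580) = 24314761/5295980 in (≈ 4.591 in)

Q = 24314761/5295980 in ≈ 4.591 in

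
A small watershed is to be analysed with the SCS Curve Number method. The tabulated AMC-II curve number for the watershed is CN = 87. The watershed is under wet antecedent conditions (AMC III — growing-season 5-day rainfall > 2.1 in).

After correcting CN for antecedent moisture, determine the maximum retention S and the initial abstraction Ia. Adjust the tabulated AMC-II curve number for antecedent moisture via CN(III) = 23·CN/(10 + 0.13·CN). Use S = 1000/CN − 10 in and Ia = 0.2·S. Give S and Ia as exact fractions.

S = 1300/2001 in ≈ 0.650 in; Ia = 260/2001 in ≈ 0.130 in

Wet (AMC III): CN(III) = 23·87/(10 + 0.13·87) = 2001/(2131/100) = 200100/2131 ≈ 93.900
Max retention: S = 1000/(200100/2131) − 10 = 1300/2001 in (≈ 0.650 in)
Initial abstraction Ia = S/5 = (1300/2001)/5 = 260/2001 ≈ 0.130 in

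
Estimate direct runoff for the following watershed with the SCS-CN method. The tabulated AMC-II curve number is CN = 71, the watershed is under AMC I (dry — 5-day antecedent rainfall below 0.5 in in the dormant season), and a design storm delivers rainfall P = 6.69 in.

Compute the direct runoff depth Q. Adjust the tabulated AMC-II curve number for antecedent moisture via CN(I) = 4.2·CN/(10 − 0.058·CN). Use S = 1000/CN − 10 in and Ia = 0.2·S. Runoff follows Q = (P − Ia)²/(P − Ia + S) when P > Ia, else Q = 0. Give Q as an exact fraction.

Q = 500526535441/321680118900 in ≈ 1.556 in

CN(I) from CN(II)=71: (4.2·71)/(10 − 0.058·71) = 149100/2941 ≈ 50.697
Retention S: 1000/CN − 10 with CN=50.697 → S = 14500/1491 ≈ 9.725 in
Ia = 0.2·(14500/1491) = 2900/1491 in ≈ 1.945 in
P − Ia = 6.690 − 1.945 = 707479/149100 ≈ 4.745 in (> 0, runoff occurs)
Runoff Q = (P−Ia)²/(P−Ia+S) = (4.745)²/(4.745+9.725) = 500526535441/321680118900 ≈ 1.556 in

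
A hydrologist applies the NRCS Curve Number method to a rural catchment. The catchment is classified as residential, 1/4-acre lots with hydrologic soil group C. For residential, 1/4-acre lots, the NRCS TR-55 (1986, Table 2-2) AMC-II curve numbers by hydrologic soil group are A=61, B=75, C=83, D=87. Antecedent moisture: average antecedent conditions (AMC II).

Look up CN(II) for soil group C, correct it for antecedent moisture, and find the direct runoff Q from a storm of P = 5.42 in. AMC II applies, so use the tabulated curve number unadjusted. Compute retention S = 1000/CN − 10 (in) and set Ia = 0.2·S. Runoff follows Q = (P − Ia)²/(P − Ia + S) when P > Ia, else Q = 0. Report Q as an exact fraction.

NRCS table: residential, 1/4-acre lots, soil group C → CN(II) = 83
AMC II — tabulated CN = 83 applies directly.
Max retention: S = 1000/83 − 10 = 170/83 in (≈ 2.048 in)
Ia = 0.2S: 0.2·2.048 = 0.410 in (exactly 34/83)
P − Ia = 5.420 − 0.410 = 20793/4150 ≈ 5.010 in (> 0, runoff occurs)
Q = (20793/4150)²/((20793/4150) + 170/83) = (432348849/17222500)/(29293/4150) = 432348849/121565950 in ≈ 3.556 in

Q = 432348849/121565950 in ≈ 3.556 in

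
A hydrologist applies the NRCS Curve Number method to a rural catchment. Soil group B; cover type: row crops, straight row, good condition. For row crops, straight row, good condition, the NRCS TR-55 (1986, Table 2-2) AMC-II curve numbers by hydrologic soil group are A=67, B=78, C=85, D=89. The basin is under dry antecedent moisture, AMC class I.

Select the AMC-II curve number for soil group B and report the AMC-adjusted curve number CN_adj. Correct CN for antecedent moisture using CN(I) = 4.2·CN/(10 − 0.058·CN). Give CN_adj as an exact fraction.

CN_adj = 81900/1369 ≈ 59.825

NRCS table: row crops, straight row, good condition, soil group B → CN(II) = 78
CN(I) from CN(II)=78: (4.2·78)/(10 − 0.058·78) = 81900/1369 ≈ 59.825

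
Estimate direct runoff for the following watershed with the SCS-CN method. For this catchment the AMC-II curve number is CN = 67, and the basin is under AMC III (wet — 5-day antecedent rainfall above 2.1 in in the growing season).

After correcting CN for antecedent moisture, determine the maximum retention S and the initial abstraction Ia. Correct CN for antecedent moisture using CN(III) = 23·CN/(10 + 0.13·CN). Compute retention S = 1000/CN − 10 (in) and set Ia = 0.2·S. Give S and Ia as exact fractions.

CN(III) from CN(II)=67: (23·67)/(10 + 0.13·67) = 154100/1871 ≈ 82.362
Retention S: 1000/CN − 10 with CN=82.362 → S = 3300/1541 ≈ 2.141 in
Initial abstraction Ia = S/5 = (3300/1541)/5 = 660/1541 ≈ 0.428 in

S = 3300/1541 in ≈ 2.141 in; Ia = 660/1541 in ≈ 0.428 in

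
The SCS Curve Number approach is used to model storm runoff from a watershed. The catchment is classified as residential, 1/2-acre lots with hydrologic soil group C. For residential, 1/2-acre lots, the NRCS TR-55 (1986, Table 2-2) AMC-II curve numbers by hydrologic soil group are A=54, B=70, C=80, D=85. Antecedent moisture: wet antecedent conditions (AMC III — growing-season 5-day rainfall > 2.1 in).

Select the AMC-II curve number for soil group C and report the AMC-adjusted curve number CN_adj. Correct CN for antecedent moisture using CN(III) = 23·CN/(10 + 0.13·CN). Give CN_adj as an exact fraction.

CN_adj = 4600/51 ≈ 90.196

NRCS table: residential, 1/2-acre lots, soil group C → CN(II) = 80
CN(III) from CN(II)=80: (23·80)/(10 + 0.13·80) = 4600/51 ≈ 90.196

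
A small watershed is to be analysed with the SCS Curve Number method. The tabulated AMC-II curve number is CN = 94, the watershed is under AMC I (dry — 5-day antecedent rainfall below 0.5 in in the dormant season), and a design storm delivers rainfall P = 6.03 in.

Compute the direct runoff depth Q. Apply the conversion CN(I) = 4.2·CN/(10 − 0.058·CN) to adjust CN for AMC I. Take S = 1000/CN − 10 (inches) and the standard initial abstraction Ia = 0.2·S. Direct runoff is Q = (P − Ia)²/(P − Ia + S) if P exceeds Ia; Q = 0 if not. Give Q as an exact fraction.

Dry (AMC I): CN(I) = 4.2·94/(10 − 0.058·94) = (1974/5)/(1137/250) = 32900/379 ≈ 86.807
Retention S: 1000/CN − 10 with CN=86.807 → S = 500/329 ≈ 1.520 in
Ia = 0.2·(500/329) = 100/329 in ≈ 0.304 in
Excess rainfall: 6.030 − 0.304 = 5.726 in; P > Ia so Q > 0
Q: (188387/32900)² ÷ (238387/32900) = 35489661769/7842932300 in (≈ 4.525 in)

Q = 35489661769/7842932300 in ≈ 4.525 in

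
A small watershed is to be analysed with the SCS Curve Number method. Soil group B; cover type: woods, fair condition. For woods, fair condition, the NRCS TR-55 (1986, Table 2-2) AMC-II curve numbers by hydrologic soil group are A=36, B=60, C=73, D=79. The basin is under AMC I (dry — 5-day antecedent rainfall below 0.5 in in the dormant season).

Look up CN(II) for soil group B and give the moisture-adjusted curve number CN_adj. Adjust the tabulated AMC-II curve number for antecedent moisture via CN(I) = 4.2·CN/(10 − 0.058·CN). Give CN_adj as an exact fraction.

CN_adj = 6300/163 ≈ 38.650

NRCS table: woods, fair condition, soil group B → CN(II) = 60
CN(I) from CN(II)=60: (4.2·60)/(10 − 0.058·60) = 6300/163 ≈ 38.650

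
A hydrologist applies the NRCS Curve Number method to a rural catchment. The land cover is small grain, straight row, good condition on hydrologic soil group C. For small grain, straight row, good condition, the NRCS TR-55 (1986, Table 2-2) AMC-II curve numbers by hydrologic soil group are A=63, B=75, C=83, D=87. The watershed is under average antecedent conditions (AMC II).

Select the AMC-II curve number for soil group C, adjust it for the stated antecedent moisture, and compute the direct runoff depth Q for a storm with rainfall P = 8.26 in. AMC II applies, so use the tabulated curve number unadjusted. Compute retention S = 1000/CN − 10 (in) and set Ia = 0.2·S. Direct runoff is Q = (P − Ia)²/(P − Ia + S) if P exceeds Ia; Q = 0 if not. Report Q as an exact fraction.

Q = 1061391241/170477850 in ≈ 6.226 in

NRCS table: small grain, straight row, good condition, soil group C → CN(II) = 83
AMC II — tabulated CN = 83 applies directly.
Max retention: S = 1000/83 − 10 = 170/83 in (≈ 2.048 in)
Ia = 0.2·(170/83) = 34/83 in ≈ 0.410 in
P − Ia = 8.260 − 0.410 = 32579/4150 ≈ 7.850 in (> 0, runoff occurs)
Q: (32579/4150)² ÷ (41079/4150) = 1061391241/170477850 in (≈ 6.226 in)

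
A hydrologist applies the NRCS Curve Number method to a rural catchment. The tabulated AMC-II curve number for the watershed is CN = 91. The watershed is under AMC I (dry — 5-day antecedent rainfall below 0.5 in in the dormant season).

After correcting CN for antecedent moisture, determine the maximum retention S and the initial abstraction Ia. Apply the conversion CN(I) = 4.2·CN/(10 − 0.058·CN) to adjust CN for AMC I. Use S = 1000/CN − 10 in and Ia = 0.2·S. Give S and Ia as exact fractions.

S = 1500/637 in ≈ 2.355 in; Ia = 300/637 in ≈ 0.471 in

Adjust CN=91 to AMC I: 4.2·91/(10 − 0.058·91) → (1911/5) ÷ (2361/500) = 63700/787 ≈ 80.940
Max retention: S = 1000/(63700/787) − 10 = 1500/637 in (≈ 2.355 in)
Ia = 0.2·(1500/637) = 300/637 in ≈ 0.471 in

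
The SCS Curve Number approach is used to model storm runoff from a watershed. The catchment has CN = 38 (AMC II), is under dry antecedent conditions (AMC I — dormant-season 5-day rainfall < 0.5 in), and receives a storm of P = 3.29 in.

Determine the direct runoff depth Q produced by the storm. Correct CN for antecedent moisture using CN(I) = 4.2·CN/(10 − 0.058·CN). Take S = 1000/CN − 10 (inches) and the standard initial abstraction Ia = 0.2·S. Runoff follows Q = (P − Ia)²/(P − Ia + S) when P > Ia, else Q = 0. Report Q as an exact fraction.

CN(I) from CN(II)=38: (4.2·38)/(10 − 0.058·38) = 39900/1949 ≈ 20.472
Max retention: S = 1000/(39900/1949) − 10 = 15500/399 in (≈ 38.847 in)
Ia = 0.2·(15500/399) = 3100/399 in ≈ 7.769 in
P = 3.290 ≤ Ia = 7.769 in: entire storm abstracted, Q = 0.

Q = 0 in ≈ 0.000 in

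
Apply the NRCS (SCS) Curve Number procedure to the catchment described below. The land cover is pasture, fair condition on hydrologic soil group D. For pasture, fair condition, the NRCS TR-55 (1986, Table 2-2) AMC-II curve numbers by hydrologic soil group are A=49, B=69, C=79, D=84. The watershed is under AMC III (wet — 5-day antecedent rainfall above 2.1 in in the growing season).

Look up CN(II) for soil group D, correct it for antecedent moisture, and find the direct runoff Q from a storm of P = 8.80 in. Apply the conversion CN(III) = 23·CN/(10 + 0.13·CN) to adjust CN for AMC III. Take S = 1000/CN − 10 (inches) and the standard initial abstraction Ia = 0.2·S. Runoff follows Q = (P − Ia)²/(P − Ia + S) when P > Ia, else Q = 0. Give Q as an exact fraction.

NRCS table: pasture, fair condition, soil group D → CN(II) = 84
Adjust CN=84 to AMC III: 23·84/(10 + 0.13·84) → 1932 ÷ (523/25) = 48300/523 ≈ 92.352
Retention S: 1000/CN − 10 with CN=92.352 → S = 400/483 ≈ 0.828 in
Ia = 0.2S: 0.2·0.828 = 0.166 in (exactly 80/483)
Since P=8.800 > Ia=0.166: effective rainfall P−Ia = 20852/2415 in
Runoff Q = (P−Ia)²/(P−Ia+S) = (8.634)²/(8.634+0.828) = 108701476/13796895 ≈ 7.879 in

Q = 108701476/13796895 in ≈ 7.879 in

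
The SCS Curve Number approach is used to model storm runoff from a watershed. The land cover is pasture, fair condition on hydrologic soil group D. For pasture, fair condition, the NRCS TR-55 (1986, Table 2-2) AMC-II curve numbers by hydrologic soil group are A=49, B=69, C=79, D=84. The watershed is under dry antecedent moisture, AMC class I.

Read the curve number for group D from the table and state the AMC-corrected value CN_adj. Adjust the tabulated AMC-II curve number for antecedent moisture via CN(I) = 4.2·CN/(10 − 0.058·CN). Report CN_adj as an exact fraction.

CN_adj = 44100/641 ≈ 68.799

NRCS table: pasture, fair condition, soil group D → CN(II) = 84
Adjust CN=84 to AMC I: 4.2·84/(10 − 0.058·84) → (1764/5) ÷ (641/125) = 44100/641 ≈ 68.799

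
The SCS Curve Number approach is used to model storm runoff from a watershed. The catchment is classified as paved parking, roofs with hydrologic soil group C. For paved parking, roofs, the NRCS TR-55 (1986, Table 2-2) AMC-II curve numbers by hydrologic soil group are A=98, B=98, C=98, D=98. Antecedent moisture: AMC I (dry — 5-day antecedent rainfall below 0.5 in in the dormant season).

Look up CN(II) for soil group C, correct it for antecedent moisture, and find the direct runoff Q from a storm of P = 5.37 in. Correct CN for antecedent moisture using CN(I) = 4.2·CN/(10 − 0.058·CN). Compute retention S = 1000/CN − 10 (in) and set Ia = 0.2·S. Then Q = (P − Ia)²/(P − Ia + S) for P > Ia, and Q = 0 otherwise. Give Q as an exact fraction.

Q = 294385460329/60975761700 in ≈ 4.828 in

NRCS table: paved parking, roofs, soil group C → CN(II) = 98
CN(I) from CN(II)=98: (4.2·98)/(10 − 0.058·98) = 102900/1079 ≈ 95.366
Max retention: S = 1000/(102900/1079) − 10 = 500/1029 in (≈ 0.486 in)
Ia = 0.2·(500/1029) = 100/1029 in ≈ 0.097 in
P − Ia = 5.370 − 0.097 = 542573/102900 ≈ 5.273 in (> 0, runoff occurs)
Runoff Q = (P−Ia)²/(P−Ia+S) = (5.273)²/(5.273+0.486) = 294385460329/60975761700 ≈ 4.828 in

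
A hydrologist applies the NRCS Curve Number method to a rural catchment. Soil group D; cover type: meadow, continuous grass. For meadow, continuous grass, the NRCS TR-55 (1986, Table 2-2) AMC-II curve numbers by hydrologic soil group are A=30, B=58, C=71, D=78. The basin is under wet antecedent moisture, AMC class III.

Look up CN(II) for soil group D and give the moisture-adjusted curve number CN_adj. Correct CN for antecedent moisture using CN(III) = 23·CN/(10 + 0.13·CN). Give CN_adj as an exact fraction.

NRCS table: meadow, continuous grass, soil group D → CN(II) = 78
Wet (AMC III): CN(III) = 23·78/(10 + 0.13·78) = 1794/(1007/50) = 89700/1007 ≈ 89.076

CN_adj = 89700/1007 ≈ 89.076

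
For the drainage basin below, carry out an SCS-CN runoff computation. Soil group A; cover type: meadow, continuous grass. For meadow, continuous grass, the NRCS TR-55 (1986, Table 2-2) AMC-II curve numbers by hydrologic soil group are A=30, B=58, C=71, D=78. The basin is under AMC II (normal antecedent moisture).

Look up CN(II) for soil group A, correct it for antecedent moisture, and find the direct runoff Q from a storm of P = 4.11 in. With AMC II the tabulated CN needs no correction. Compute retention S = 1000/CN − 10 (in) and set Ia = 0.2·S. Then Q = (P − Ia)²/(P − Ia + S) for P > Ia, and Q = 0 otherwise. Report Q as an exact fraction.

Q = 0 in ≈ 0.000 in

NRCS table: meadow, continuous grass, soil group A → CN(II) = 30
CN(II) = 30; AMC II needs no correction.
Max retention: S = 1000/30 − 10 = 70/3 in (≈ 23.333 in)
Initial abstraction Ia = S/5 = (70/3)/5 = 14/3 ≈ 4.667 in
P = 4.110 ≤ Ia = 4.667 in: entire storm abstracted, Q = 0.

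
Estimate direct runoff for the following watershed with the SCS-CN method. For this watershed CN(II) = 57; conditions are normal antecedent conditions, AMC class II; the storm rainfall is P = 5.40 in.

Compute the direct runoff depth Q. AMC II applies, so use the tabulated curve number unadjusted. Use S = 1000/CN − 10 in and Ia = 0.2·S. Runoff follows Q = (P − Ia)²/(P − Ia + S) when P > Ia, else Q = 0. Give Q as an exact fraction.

Q = 1229881/928815 in ≈ 1.324 in

Average conditions: CN = 57 (no AMC adjustment).
Max retention: S = 1000/57 − 10 = 430/57 in (≈ 7.544 in)
Ia = 0.2S: 0.2·7.544 = 1.509 in (exactly 86/57)
Excess rainfall: 5.400 − 1.509 = 3.891 in; P > Ia so Q > 0
Runoff Q = (P−Ia)²/(P−Ia+S) = (3.891)²/(3.891+7.544) = 1229881/928815 ≈ 1.324 in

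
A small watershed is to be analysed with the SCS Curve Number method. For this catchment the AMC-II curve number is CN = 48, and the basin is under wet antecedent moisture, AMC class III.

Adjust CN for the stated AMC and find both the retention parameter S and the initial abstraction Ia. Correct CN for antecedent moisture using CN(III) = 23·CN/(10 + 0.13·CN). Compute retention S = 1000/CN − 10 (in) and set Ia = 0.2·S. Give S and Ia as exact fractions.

CN(III) from CN(II)=48: (23·48)/(10 + 0.13·48) = 13800/203 ≈ 67.980
Retention S: 1000/CN − 10 with CN=67.980 → S = 325/69 ≈ 4.710 in
Ia = 0.2·(325/69) = 65/69 in ≈ 0.942 in

S = 325/69 in ≈ 4.710 in; Ia = 65/69 in ≈ 0.942 in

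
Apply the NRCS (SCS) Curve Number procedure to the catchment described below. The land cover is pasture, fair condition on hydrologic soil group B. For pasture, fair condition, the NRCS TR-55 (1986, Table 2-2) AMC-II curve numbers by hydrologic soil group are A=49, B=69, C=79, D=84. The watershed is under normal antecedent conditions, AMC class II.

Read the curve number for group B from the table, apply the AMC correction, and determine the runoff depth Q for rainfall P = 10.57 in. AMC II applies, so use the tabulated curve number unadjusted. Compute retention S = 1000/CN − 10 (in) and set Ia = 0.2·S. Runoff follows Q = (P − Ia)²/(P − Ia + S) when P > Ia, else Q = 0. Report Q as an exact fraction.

Q = 4453293289/674357700 in ≈ 6.604 in

NRCS table: pasture, fair condition, soil group B → CN(II) = 69
Average conditions: CN = 69 (no AMC adjustment).
Retention S: 1000/CN − 10 with CN=69.000 → S = 310/69 ≈ 4.493 in
Initial abstraction Ia = S/5 = (310/69)/5 = 62/69 ≈ 0.899 in
Since P=10.570 > Ia=0.899: effective rainfall P−Ia = 66733/6900 in
Q: (66733/6900)² ÷ (97733/6900) = 4453293289/674357700 in (≈ 6.604 in)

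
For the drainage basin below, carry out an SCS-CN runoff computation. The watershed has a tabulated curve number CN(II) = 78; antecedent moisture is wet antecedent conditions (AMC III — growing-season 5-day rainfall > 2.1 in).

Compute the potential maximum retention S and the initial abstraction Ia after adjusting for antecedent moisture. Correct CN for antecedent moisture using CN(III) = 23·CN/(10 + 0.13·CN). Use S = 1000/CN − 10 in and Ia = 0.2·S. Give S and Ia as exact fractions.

Adjust CN=78 to AMC III: 23·78/(10 + 0.13·78) → 1794 ÷ (1007/50) = 89700/1007 ≈ 89.076
Max retention: S = 1000/(89700/1007) − 10 = 1100/897 in (≈ 1.226 in)
Ia = 0.2·(1100/897) = 220/897 in ≈ 0.245 in

S = 1100/897 in ≈ 1.226 in; Ia = 220/897 in ≈ 0.245 in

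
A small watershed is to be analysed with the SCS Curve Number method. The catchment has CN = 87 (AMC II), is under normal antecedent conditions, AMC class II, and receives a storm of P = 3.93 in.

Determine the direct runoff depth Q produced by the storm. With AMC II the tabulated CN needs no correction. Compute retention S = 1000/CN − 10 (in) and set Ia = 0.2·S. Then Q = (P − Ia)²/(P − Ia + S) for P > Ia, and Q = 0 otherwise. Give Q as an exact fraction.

CN(II) = 87; AMC II needs no correction.
S = 1000/87 − 10 = 130/87 in ≈ 1.494 in
Initial abstraction Ia = S/5 = (130/87)/5 = 26/87 ≈ 0.299 in
Since P=3.930 > Ia=0.299: effective rainfall P−Ia = 31591/8700 in
Runoff Q = (P−Ia)²/(P−Ia+S) = (3.631)²/(3.631+1.494) = 997991281/387941700 ≈ 2.573 in

Q = 997991281/387941700 in ≈ 2.573 in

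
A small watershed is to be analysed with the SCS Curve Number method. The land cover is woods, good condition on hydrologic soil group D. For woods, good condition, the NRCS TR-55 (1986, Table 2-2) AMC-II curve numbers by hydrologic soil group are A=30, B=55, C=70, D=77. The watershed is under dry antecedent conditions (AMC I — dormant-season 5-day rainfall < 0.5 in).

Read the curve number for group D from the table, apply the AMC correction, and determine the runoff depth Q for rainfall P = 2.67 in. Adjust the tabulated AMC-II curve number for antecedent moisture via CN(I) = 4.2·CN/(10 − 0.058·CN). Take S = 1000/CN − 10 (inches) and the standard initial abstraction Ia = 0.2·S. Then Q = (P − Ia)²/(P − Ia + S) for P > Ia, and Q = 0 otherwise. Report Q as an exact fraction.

NRCS table: woods, good condition, soil group D → CN(II) = 77
CN(I) from CN(II)=77: (4.2·77)/(10 − 0.058·77) = 161700/2767 ≈ 58.439
Retention S: 1000/CN − 10 with CN=58.439 → S = 11500/1617 ≈ 7.112 in
Ia = 0.2·(11500/1617) = 2300/1617 in ≈ 1.422 in
Excess rainfall: 2.670 − 1.422 = 1.248 in; P > Ia so Q > 0
Runoff Q = (P−Ia)²/(P−Ia+S) = (1.248)²/(1.248+7.112) = 40698624121/218576196300 ≈ 0.186 in

Q = 40698624121/218576196300 in ≈ 0.186 in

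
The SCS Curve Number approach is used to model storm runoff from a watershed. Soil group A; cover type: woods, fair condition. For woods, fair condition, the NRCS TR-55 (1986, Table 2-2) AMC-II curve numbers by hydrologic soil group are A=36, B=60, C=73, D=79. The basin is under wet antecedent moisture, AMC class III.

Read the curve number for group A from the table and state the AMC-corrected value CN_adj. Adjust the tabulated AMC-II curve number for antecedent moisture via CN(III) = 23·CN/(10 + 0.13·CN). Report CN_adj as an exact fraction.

NRCS table: woods, fair condition, soil group A → CN(II) = 36
CN(III) from CN(II)=36: (23·36)/(10 + 0.13·36) = 20700/367 ≈ 56.403

CN_adj = 20700/367 ≈ 56.403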